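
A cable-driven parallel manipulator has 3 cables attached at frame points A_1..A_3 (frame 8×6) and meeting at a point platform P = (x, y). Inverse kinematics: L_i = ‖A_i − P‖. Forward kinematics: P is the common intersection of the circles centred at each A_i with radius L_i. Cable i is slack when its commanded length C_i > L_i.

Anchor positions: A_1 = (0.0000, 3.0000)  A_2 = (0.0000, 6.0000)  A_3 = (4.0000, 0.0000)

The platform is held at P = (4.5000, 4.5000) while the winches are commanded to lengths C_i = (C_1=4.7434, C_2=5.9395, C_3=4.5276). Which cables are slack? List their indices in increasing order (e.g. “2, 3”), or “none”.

2

i=1: geometric 4.7434 vs commanded 4.7434 ⇒ taut
i=2: geometric 4.7434 vs commanded 5.9395 ⇒ slack
i=3: geometric 4.5277 vs commanded 4.5276 ⇒ taut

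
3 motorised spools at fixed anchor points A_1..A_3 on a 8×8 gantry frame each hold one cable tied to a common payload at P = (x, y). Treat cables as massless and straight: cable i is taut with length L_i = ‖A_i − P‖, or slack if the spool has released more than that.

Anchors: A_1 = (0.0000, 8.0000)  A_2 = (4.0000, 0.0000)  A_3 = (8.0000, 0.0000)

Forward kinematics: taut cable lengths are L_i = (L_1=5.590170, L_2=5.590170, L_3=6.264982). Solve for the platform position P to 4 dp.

(5.0000, 5.5000)

each cable: (A_i−P)·(A_i−P) = L_i²; let q_i = ‖A_i‖²−L_i²
q_1 = 0.0000+64.0000−31.2500 = 32.7500
row 1: -8.0000x + 16.0000y = 48.0000  (q_2=-15.2500)
row 2: -16.0000x + 16.0000y = 8.0000  (q_3=24.7500)
Cramer on rows 1–2 → x = 5.0000, y = 5.5000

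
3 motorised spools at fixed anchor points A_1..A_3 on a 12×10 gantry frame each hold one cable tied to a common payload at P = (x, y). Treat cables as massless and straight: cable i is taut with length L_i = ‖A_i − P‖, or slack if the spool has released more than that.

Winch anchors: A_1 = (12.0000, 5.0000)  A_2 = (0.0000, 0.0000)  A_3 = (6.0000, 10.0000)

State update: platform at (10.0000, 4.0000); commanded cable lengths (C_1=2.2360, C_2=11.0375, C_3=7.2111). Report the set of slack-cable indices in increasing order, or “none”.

cable 1: L_1 = ‖A_1−P‖ = 2.2361;  C_1 = 2.2360 → taut
cable 2: L_2 = ‖A_2−P‖ = 10.7703;  C_2 = 11.0375 → slack
cable 3: L_3 = ‖A_3−P‖ = 7.2111;  C_3 = 7.2111 → taut

2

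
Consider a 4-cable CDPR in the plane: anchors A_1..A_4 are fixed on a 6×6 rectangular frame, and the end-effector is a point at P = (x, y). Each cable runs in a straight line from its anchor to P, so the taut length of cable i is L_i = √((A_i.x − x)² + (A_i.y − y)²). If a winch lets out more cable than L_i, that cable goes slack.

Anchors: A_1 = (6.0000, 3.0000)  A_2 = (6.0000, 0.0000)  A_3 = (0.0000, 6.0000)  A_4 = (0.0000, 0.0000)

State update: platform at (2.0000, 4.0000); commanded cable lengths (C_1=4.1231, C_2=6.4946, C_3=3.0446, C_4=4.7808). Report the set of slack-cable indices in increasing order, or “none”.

2, 3, 4

cable 1: √((4.0000)²+(-1.0000)²)=4.1231, C_1=4.1231: taut
cable 2: √((4.0000)²+(-4.0000)²)=5.6569, C_2=6.4946: slack
cable 3: √((-2.0000)²+(2.0000)²)=2.8284, C_3=3.0446: slack
cable 4: √((-2.0000)²+(-4.0000)²)=4.4721, C_4=4.7808: slack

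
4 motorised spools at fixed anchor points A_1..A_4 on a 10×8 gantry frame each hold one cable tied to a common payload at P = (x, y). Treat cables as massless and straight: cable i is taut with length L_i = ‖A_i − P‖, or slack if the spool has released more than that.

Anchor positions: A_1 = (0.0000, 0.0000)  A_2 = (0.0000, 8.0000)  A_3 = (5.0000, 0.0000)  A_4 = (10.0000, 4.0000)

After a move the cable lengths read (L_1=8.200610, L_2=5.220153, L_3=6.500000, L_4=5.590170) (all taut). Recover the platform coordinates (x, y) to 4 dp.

(5.0000, 6.5000)

expand ‖A_i−P‖²=L_i² and subtract eq 1 (q_i ≔ ‖A_i‖²−L_i²)
q_1 = 0.0000+0.0000−67.2500 = -67.2500
eq1−eq2 → [0.0000  -16.0000]·P = -104.0000
eq1−eq3 → [-10.0000  0.0000]·P = -50.0000
eq1−eq4 → [-20.0000  -8.0000]·P = -152.0000
2×2 solve → P = (5.0000, 6.5000)
check cable 4: ‖A_4−P‖² = 31.2500 ≈ L_4² = 31.2500 ✓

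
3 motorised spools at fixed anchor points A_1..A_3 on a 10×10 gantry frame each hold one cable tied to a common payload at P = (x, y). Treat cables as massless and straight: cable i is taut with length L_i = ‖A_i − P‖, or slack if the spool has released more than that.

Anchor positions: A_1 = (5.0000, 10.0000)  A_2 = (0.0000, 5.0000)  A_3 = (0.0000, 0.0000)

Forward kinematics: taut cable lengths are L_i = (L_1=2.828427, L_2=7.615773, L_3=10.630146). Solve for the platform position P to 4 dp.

each cable: (A_i−P)·(A_i−P) = L_i²; let k_i = ‖A_i‖²−L_i²
k_1 = 25.0000+100.0000−8.0000 = 117.0000
row 1: 10.0000x + 10.0000y = 150.0000  (k_2=-33.0000)
row 2: 10.0000x + 20.0000y = 230.0000  (k_3=-113.0000)
Cramer on rows 1–2 → x = 7.0000, y = 8.0000

(7.0000, 8.0000)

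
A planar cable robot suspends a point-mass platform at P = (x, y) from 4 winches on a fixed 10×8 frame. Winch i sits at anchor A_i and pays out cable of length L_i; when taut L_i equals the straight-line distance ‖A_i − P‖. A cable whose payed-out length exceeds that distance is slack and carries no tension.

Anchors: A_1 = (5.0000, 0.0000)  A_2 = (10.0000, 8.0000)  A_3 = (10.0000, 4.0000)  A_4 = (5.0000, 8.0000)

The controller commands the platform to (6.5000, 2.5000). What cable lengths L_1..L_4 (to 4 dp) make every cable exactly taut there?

(2.9155, 6.5192, 3.8079, 5.7009)

L_1 = √((5.0000−6.5000)² + (0.0000−2.5000)²) = 2.9155
L_2 = √((10.0000−6.5000)² + (8.0000−2.5000)²) = 6.5192
L_3 = √((10.0000−6.5000)² + (4.0000−2.5000)²) = 3.8079
L_4 = √((5.0000−6.5000)² + (8.0000−2.5000)²) = 5.7009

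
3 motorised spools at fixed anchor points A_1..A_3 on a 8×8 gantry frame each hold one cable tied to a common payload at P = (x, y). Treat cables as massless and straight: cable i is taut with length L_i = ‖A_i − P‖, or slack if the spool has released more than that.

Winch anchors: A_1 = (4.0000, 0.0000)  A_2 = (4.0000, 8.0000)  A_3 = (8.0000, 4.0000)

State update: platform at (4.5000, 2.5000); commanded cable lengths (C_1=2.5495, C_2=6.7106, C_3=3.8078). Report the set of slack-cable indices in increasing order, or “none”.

cable 1: √((-0.5000)²+(-2.5000)²)=2.5495, C_1=2.5495: taut
cable 2: √((-0.5000)²+(5.5000)²)=5.5227, C_2=6.7106: slack
cable 3: √((3.5000)²+(1.5000)²)=3.8079, C_3=3.8078: taut

2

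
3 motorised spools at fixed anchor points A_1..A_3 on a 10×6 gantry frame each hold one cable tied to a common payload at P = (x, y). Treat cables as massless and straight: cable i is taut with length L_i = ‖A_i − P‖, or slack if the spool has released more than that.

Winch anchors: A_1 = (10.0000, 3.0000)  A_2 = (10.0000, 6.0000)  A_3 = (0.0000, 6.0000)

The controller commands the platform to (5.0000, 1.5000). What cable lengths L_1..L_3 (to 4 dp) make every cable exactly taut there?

cable 1: Δx=5.0000, Δy=1.5000; L_1 = √(Δx²+Δy²) = 5.2202
cable 2: Δx=5.0000, Δy=4.5000; L_2 = √(Δx²+Δy²) = 6.7268
cable 3: Δx=-5.0000, Δy=4.5000; L_3 = √(Δx²+Δy²) = 6.7268

(5.2202, 6.7268, 6.7268)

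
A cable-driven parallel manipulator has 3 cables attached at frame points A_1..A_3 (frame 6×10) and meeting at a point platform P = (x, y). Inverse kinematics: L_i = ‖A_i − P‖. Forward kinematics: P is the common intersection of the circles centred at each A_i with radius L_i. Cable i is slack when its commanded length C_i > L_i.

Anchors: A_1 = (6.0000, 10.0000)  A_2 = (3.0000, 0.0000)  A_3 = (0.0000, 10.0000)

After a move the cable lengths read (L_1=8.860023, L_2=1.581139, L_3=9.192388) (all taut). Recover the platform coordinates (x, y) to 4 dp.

circle eqns → linear via eq_j − eq_1; set c_j = A_j·A_j − L_j²
c_1 = 36.0000+100.0000−78.5000 = 57.5000
6.0000·x + 20.0000·y = c_1−c_2 = 51.0000
12.0000·x + 0.0000·y = c_1−c_3 = 42.0000
solve first two rows → x=3.5000, y=1.5000

(3.5000, 1.5000)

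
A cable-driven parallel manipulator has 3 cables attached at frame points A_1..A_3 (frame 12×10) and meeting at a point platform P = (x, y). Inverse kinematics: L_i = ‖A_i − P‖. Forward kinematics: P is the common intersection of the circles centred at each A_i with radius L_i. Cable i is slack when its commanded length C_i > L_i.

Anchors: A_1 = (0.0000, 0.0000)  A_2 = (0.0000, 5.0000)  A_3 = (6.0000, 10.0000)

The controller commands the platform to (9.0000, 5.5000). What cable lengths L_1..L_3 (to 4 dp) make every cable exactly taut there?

L_1: Δ = A_1−P = (-9.0000, -5.5000) → ‖Δ‖ = √111.2500 = 10.5475
L_2: Δ = A_2−P = (-9.0000, -0.5000) → ‖Δ‖ = √81.2500 = 9.0139
L_3: Δ = A_3−P = (-3.0000, 4.5000) → ‖Δ‖ = √29.2500 = 5.4083

(10.5475, 9.0139, 5.4083)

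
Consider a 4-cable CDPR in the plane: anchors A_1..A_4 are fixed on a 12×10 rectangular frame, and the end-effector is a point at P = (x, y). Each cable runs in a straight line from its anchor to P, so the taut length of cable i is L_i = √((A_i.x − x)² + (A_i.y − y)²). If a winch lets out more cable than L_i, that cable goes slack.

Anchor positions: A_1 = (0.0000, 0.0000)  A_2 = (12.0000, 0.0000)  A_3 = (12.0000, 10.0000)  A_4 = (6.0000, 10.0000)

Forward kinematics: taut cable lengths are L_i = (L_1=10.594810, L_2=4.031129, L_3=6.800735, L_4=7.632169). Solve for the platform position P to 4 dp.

circle eqns → linear via eq_j − eq_1; set k_j = A_j·A_j − L_j²
k_1 = 0.0000+0.0000−112.2500 = -112.2500
-24.0000·x + 0.0000·y = k_1−k_2 = -240.0000
-24.0000·x − 20.0000·y = k_1−k_3 = -310.0000
-12.0000·x − 20.0000·y = k_1−k_4 = -190.0000
solve first two rows → x=10.0000, y=3.5000
check cable 4: ‖A_4−P‖² = 58.2500 ≈ L_4² = 58.2500 ✓

(10.0000, 3.5000)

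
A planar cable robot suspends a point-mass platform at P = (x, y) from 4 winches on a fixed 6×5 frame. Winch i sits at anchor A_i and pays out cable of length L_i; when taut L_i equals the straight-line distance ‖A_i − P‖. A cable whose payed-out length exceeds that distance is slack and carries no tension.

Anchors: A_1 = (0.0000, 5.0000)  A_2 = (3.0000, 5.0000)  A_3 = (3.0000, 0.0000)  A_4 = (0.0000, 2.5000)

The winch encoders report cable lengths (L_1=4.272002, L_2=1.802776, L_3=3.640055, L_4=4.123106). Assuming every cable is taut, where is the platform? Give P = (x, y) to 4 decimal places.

(4.0000, 3.5000)

circle eqns → linear via eq_j − eq_1; set k_j = A_j·A_j − L_j²
k_1 = 0.0000+25.0000−18.2500 = 6.7500
-6.0000·x + 0.0000·y = k_1−k_2 = -24.0000
-6.0000·x + 10.0000·y = k_1−k_3 = 11.0000
0.0000·x + 5.0000·y = k_1−k_4 = 17.5000
solve first two rows → x=4.0000, y=3.5000
check cable 4: ‖A_4−P‖² = 17.0000 ≈ L_4² = 17.0000 ✓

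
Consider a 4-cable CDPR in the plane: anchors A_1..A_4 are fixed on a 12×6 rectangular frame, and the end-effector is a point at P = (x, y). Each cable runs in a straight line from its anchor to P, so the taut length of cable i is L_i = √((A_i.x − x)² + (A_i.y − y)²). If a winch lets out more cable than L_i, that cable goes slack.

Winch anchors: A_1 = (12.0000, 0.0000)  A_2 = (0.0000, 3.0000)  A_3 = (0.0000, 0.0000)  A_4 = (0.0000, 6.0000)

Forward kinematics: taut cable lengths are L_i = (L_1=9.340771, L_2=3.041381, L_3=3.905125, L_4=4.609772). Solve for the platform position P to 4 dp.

circle eqns → linear via eq_j − eq_1; set c_j = A_j·A_j − L_j²
c_1 = 144.0000+0.0000−87.2500 = 56.7500
24.0000·x − 6.0000·y = c_1−c_2 = 57.0000
24.0000·x + 0.0000·y = c_1−c_3 = 72.0000
24.0000·x − 12.0000·y = c_1−c_4 = 42.0000
solve first two rows → x=3.0000, y=2.5000
check cable 4: ‖A_4−P‖² = 21.2500 ≈ L_4² = 21.2500 ✓

(3.0000, 2.5000)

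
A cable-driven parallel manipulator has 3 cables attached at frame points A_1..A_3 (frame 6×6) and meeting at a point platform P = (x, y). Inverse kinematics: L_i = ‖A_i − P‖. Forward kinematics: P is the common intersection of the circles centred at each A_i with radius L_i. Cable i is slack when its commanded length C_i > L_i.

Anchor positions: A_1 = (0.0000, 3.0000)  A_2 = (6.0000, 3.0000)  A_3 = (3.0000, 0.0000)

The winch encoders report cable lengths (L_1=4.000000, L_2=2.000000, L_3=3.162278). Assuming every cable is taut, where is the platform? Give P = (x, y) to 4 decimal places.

circle eqns → linear via eq_j − eq_1; set c_j = A_j·A_j − L_j²
c_1 = 0.0000+9.0000−16.0000 = -7.0000
-12.0000·x + 0.0000·y = c_1−c_2 = -48.0000
-6.0000·x + 6.0000·y = c_1−c_3 = -6.0000
solve first two rows → x=4.0000, y=3.0000

(4.0000, 3.0000)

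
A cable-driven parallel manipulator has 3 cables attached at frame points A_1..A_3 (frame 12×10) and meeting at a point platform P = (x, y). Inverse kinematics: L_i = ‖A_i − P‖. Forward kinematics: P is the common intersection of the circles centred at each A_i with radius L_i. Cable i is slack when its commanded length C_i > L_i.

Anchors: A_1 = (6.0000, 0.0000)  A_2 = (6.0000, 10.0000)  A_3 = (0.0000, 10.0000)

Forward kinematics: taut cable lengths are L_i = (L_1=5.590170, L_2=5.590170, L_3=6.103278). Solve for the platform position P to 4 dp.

circle eqns → linear via eq_j − eq_1; set c_j = A_j·A_j − L_j²
c_1 = 36.0000+0.0000−31.2500 = 4.7500
0.0000·x − 20.0000·y = c_1−c_2 = -100.0000
12.0000·x − 20.0000·y = c_1−c_3 = -58.0000
solve first two rows → x=3.5000, y=5.0000

(3.5000, 5.0000)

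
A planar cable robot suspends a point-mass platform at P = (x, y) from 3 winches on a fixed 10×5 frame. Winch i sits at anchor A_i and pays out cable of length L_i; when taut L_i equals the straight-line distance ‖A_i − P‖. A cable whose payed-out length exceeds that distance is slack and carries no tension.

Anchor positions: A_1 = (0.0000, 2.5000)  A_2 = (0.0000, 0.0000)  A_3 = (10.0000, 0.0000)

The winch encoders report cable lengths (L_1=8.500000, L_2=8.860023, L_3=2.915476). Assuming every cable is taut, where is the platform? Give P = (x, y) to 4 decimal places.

(8.5000, 2.5000)

circle eqns → linear via eq_j − eq_1; set q_j = A_j·A_j − L_j²
q_1 = 0.0000+6.2500−72.2500 = -66.0000
0.0000·x + 5.0000·y = q_1−q_2 = 12.5000
-20.0000·x + 5.0000·y = q_1−q_3 = -157.5000
solve first two rows → x=8.5000, y=2.5000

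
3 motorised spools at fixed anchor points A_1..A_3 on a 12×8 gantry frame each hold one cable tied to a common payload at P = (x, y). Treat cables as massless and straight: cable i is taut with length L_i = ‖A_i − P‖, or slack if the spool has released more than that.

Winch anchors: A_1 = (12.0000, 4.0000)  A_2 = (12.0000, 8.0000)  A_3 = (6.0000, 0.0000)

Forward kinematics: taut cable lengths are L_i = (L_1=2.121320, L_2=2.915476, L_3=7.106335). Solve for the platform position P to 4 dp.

each cable: (A_i−P)·(A_i−P) = L_i²; let q_i = ‖A_i‖²−L_i²
q_1 = 144.0000+16.0000−4.5000 = 155.5000
row 1: 0.0000x − 8.0000y = -44.0000  (q_2=199.5000)
row 2: 12.0000x + 8.0000y = 170.0000  (q_3=-14.5000)
Cramer on rows 1–2 → x = 10.5000, y = 5.5000

(10.5000, 5.5000)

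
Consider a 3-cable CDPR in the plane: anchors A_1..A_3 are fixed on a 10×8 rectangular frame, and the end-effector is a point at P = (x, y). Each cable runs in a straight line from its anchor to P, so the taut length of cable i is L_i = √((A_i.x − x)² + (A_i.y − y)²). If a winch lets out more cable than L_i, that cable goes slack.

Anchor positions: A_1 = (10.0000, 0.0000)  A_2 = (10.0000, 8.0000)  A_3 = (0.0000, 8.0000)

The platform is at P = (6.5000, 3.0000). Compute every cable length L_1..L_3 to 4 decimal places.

(4.6098, 6.1033, 8.2006)

L_1 = √((10.0000−6.5000)² + (0.0000−3.0000)²) = 4.6098
L_2 = √((10.0000−6.5000)² + (8.0000−3.0000)²) = 6.1033
L_3 = √((0.0000−6.5000)² + (8.0000−3.0000)²) = 8.2006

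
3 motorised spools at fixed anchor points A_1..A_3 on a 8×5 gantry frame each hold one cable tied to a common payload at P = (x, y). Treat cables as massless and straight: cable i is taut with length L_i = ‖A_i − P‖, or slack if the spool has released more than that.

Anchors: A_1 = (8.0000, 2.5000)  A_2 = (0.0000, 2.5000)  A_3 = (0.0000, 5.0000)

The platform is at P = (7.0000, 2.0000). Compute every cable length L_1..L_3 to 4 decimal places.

(1.1180, 7.0178, 7.6158)

L_1 = √((8.0000−7.0000)² + (2.5000−2.0000)²) = 1.1180
L_2 = √((0.0000−7.0000)² + (2.5000−2.0000)²) = 7.0178
L_3 = √((0.0000−7.0000)² + (5.0000−2.0000)²) = 7.6158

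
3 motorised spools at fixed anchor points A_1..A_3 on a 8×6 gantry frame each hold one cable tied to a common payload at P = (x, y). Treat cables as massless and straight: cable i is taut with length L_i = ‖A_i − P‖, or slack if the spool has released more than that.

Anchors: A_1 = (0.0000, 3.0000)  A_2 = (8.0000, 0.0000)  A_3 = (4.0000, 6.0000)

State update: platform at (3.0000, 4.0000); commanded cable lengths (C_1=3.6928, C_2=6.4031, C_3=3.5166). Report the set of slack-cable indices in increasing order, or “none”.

i=1: geometric 3.1623 vs commanded 3.6928 ⇒ slack
i=2: geometric 6.4031 vs commanded 6.4031 ⇒ taut
i=3: geometric 2.2361 vs commanded 3.5166 ⇒ slack

1, 3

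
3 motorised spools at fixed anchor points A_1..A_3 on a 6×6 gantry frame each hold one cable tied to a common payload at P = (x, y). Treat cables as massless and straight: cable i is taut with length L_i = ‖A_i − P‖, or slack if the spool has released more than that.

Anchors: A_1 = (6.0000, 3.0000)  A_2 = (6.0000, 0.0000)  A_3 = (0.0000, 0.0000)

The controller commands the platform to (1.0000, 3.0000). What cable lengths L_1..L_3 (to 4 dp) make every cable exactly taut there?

(5.0000, 5.8310, 3.1623)

L_1 = √((6.0000−1.0000)² + (3.0000−3.0000)²) = 5.0000
L_2 = √((6.0000−1.0000)² + (0.0000−3.0000)²) = 5.8310
L_3 = √((0.0000−1.0000)² + (0.0000−3.0000)²) = 3.1623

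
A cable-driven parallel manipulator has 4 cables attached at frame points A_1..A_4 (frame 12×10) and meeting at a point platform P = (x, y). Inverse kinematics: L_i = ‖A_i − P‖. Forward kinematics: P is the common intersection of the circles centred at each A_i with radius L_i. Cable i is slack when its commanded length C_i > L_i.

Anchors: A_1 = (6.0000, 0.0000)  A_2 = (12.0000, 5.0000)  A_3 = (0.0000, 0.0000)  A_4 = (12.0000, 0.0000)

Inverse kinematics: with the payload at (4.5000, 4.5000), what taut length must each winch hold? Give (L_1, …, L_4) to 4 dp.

L_1: Δ = A_1−P = (1.5000, -4.5000) → ‖Δ‖ = √22.5000 = 4.7434
L_2: Δ = A_2−P = (7.5000, 0.5000) → ‖Δ‖ = √56.5000 = 7.5166
L_3: Δ = A_3−P = (-4.5000, -4.5000) → ‖Δ‖ = √40.5000 = 6.3640
L_4: Δ = A_4−P = (7.5000, -4.5000) → ‖Δ‖ = √76.5000 = 8.7464

(4.7434, 7.5166, 6.3640, 8.7464)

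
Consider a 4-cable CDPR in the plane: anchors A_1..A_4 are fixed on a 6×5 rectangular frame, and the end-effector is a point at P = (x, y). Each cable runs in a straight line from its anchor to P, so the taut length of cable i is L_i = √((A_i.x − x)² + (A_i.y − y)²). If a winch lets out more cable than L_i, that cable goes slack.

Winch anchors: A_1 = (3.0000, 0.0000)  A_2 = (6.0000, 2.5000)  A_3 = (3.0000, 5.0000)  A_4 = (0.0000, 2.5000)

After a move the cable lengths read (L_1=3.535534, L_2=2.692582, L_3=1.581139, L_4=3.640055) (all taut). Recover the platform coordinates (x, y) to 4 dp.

(3.5000, 3.5000)

each cable: (A_i−P)·(A_i−P) = L_i²; let k_i = ‖A_i‖²−L_i²
k_1 = 9.0000+0.0000−12.5000 = -3.5000
row 1: -6.0000x − 5.0000y = -38.5000  (k_2=35.0000)
row 2: 0.0000x − 10.0000y = -35.0000  (k_3=31.5000)
row 3: 6.0000x − 5.0000y = 3.5000  (k_4=-7.0000)
Cramer on rows 1–2 → x = 3.5000, y = 3.5000
check cable 4: ‖A_4−P‖² = 13.2500 ≈ L_4² = 13.2500 ✓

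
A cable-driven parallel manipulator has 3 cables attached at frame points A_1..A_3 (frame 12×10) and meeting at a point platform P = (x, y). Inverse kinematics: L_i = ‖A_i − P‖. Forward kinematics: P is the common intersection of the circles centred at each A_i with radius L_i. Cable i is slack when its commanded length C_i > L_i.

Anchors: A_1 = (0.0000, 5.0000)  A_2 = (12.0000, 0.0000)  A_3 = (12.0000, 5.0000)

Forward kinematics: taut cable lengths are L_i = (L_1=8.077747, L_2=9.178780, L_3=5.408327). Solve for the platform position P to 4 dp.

(7.5000, 8.0000)

each cable: (A_i−P)·(A_i−P) = L_i²; let k_i = ‖A_i‖²−L_i²
k_1 = 0.0000+25.0000−65.2500 = -40.2500
row 1: -24.0000x + 10.0000y = -100.0000  (k_2=59.7500)
row 2: -24.0000x + 0.0000y = -180.0000  (k_3=139.7500)
Cramer on rows 1–2 → x = 7.5000, y = 8.0000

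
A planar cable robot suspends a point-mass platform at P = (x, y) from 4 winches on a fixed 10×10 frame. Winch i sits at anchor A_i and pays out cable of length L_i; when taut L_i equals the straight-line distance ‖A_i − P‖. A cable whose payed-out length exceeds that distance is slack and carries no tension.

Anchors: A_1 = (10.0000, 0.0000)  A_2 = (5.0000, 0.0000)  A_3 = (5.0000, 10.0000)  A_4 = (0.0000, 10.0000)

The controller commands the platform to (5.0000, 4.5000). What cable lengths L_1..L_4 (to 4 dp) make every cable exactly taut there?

L_1: Δ = A_1−P = (5.0000, -4.5000) → ‖Δ‖ = √45.2500 = 6.7268
L_2: Δ = A_2−P = (0.0000, -4.5000) → ‖Δ‖ = √20.2500 = 4.5000
L_3: Δ = A_3−P = (0.0000, 5.5000) → ‖Δ‖ = √30.2500 = 5.5000
L_4: Δ = A_4−P = (-5.0000, 5.5000) → ‖Δ‖ = √55.2500 = 7.4330

(6.7268, 4.5000, 5.5000, 7.4330)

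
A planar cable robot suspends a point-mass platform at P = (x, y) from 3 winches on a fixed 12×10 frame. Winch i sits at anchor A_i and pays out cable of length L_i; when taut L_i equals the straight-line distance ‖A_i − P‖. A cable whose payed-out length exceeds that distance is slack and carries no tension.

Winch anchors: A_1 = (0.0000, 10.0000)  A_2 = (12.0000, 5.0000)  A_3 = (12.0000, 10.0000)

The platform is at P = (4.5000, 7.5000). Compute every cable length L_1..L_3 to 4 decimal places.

(5.1478, 7.9057, 7.9057)

cable 1: Δx=-4.5000, Δy=2.5000; L_1 = √(Δx²+Δy²) = 5.1478
cable 2: Δx=7.5000, Δy=-2.5000; L_2 = √(Δx²+Δy²) = 7.9057
cable 3: Δx=7.5000, Δy=2.5000; L_3 = √(Δx²+Δy²) = 7.9057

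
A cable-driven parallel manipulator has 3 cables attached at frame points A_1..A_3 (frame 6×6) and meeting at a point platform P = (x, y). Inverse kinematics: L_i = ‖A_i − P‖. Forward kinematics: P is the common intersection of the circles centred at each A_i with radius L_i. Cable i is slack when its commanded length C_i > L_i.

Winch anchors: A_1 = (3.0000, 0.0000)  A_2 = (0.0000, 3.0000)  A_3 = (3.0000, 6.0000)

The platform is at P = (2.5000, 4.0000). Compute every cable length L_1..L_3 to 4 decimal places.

(4.0311, 2.6926, 2.0616)

L_1 = √((3.0000−2.5000)² + (0.0000−4.0000)²) = 4.0311
L_2 = √((0.0000−2.5000)² + (3.0000−4.0000)²) = 2.6926
L_3 = √((3.0000−2.5000)² + (6.0000−4.0000)²) = 2.0616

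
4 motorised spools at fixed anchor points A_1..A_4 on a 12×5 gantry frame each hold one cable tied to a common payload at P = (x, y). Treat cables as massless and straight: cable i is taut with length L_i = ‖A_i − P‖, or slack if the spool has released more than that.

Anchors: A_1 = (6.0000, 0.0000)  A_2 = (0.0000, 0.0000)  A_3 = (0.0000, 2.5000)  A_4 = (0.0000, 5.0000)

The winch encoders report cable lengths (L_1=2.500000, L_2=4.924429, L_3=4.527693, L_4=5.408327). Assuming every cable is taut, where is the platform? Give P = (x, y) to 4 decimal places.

each cable: (A_i−P)·(A_i−P) = L_i²; let k_i = ‖A_i‖²−L_i²
k_1 = 36.0000+0.0000−6.2500 = 29.7500
row 1: 12.0000x + 0.0000y = 54.0000  (k_2=-24.2500)
row 2: 12.0000x − 5.0000y = 44.0000  (k_3=-14.2500)
row 3: 12.0000x − 10.0000y = 34.0000  (k_4=-4.2500)
Cramer on rows 1–2 → x = 4.5000, y = 2.0000
check cable 4: ‖A_4−P‖² = 29.2500 ≈ L_4² = 29.2500 ✓

(4.5000, 2.0000)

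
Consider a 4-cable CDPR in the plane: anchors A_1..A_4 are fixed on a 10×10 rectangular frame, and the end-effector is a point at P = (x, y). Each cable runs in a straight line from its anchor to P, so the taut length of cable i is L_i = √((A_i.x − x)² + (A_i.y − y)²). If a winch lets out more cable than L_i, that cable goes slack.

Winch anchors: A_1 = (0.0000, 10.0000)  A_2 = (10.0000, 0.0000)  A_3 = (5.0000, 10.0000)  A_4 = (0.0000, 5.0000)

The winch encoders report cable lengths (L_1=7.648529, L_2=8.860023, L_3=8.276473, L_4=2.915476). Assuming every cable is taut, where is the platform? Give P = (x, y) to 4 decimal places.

expand ‖A_i−P‖²=L_i² and subtract eq 1 (k_i ≔ ‖A_i‖²−L_i²)
k_1 = 0.0000+100.0000−58.5000 = 41.5000
eq1−eq2 → [-20.0000  20.0000]·P = 20.0000
eq1−eq3 → [-10.0000  0.0000]·P = -15.0000
eq1−eq4 → [0.0000  10.0000]·P = 25.0000
2×2 solve → P = (1.5000, 2.5000)
check cable 4: ‖A_4−P‖² = 8.5000 ≈ L_4² = 8.5000 ✓

(1.5000, 2.5000)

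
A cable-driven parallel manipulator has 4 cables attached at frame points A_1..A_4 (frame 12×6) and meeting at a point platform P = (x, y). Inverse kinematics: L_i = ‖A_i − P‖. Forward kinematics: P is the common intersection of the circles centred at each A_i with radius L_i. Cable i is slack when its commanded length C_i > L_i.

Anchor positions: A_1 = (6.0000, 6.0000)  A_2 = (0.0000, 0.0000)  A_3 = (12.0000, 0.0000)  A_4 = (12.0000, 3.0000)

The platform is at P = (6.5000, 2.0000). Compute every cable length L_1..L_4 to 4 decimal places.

L_1: Δ = A_1−P = (-0.5000, 4.0000) → ‖Δ‖ = √16.2500 = 4.0311
L_2: Δ = A_2−P = (-6.5000, -2.0000) → ‖Δ‖ = √46.2500 = 6.8007
L_3: Δ = A_3−P = (5.5000, -2.0000) → ‖Δ‖ = √34.2500 = 5.8523
L_4: Δ = A_4−P = (5.5000, 1.0000) → ‖Δ‖ = √31.2500 = 5.5902

(4.0311, 6.8007, 5.8523, 5.5902)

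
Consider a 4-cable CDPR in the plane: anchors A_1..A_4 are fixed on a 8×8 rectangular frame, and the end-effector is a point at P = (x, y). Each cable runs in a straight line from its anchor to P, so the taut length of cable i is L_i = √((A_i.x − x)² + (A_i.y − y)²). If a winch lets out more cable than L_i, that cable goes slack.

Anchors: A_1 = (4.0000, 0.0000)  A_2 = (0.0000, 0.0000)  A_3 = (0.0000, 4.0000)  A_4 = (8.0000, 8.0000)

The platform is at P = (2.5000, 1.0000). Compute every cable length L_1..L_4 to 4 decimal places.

L_1 = √((4.0000−2.5000)² + (0.0000−1.0000)²) = 1.8028
L_2 = √((0.0000−2.5000)² + (0.0000−1.0000)²) = 2.6926
L_3 = √((0.0000−2.5000)² + (4.0000−1.0000)²) = 3.9051
L_4 = √((8.0000−2.5000)² + (8.0000−1.0000)²) = 8.9022

(1.8028, 2.6926, 3.9051, 8.9022)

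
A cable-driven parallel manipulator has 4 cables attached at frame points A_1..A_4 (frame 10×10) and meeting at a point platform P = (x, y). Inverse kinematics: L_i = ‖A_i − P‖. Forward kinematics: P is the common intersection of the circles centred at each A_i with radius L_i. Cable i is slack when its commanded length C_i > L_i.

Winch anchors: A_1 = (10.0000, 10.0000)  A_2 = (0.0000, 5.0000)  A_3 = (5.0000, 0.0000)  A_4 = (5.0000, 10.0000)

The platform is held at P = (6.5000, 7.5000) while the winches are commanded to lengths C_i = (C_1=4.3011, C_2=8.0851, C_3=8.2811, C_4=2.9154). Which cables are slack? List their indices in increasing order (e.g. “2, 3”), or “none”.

cable 1: √((3.5000)²+(2.5000)²)=4.3012, C_1=4.3011: taut
cable 2: √((-6.5000)²+(-2.5000)²)=6.9642, C_2=8.0851: slack
cable 3: √((-1.5000)²+(-7.5000)²)=7.6485, C_3=8.2811: slack
cable 4: √((-1.5000)²+(2.5000)²)=2.9155, C_4=2.9154: taut

2, 3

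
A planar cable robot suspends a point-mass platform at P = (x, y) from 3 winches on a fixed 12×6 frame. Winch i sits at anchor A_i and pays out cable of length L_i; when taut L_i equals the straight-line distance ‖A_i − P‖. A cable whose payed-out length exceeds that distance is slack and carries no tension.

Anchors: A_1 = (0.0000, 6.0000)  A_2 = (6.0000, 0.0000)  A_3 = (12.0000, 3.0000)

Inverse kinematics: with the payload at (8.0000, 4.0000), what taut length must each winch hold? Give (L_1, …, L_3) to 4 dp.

L_1: Δ = A_1−P = (-8.0000, 2.0000) → ‖Δ‖ = √68.0000 = 8.2462
L_2: Δ = A_2−P = (-2.0000, -4.0000) → ‖Δ‖ = √20.0000 = 4.4721
L_3: Δ = A_3−P = (4.0000, -1.0000) → ‖Δ‖ = √17.0000 = 4.1231

(8.2462, 4.4721, 4.1231)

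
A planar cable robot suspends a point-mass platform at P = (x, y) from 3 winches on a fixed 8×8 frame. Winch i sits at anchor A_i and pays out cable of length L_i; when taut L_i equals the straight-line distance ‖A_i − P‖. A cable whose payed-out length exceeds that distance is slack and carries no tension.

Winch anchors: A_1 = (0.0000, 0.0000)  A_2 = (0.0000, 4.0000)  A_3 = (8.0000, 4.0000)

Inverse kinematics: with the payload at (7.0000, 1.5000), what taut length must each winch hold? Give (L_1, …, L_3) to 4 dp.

(7.1589, 7.4330, 2.6926)

L_1: Δ = A_1−P = (-7.0000, -1.5000) → ‖Δ‖ = √51.2500 = 7.1589
L_2: Δ = A_2−P = (-7.0000, 2.5000) → ‖Δ‖ = √55.2500 = 7.4330
L_3: Δ = A_3−P = (1.0000, 2.5000) → ‖Δ‖ = √7.2500 = 2.6926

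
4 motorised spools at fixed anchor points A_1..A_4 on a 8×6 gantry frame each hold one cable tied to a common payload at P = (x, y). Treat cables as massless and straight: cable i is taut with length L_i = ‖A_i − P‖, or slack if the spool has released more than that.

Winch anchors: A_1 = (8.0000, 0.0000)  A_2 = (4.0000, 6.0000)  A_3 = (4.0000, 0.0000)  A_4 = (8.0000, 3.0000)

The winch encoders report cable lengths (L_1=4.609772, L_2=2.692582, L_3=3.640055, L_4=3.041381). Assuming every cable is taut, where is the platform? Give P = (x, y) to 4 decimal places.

expand ‖A_i−P‖²=L_i² and subtract eq 1 (q_i ≔ ‖A_i‖²−L_i²)
q_1 = 64.0000+0.0000−21.2500 = 42.7500
eq1−eq2 → [8.0000  -12.0000]·P = -2.0000
eq1−eq3 → [8.0000  0.0000]·P = 40.0000
eq1−eq4 → [0.0000  -6.0000]·P = -21.0000
2×2 solve → P = (5.0000, 3.5000)
check cable 4: ‖A_4−P‖² = 9.2500 ≈ L_4² = 9.2500 ✓

(5.0000, 3.5000)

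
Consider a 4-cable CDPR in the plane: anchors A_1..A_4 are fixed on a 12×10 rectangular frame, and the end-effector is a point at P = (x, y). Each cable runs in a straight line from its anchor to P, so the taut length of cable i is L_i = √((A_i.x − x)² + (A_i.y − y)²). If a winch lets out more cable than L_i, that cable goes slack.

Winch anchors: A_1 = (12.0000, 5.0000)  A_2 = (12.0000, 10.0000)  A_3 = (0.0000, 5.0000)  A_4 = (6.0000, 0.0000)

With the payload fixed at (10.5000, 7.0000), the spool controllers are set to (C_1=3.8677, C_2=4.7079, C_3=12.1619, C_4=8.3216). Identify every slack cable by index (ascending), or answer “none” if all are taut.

1, 2, 3

cable 1: L_1 = ‖A_1−P‖ = 2.5000;  C_1 = 3.8677 → slack
cable 2: L_2 = ‖A_2−P‖ = 3.3541;  C_2 = 4.7079 → slack
cable 3: L_3 = ‖A_3−P‖ = 10.6888;  C_3 = 12.1619 → slack
cable 4: L_4 = ‖A_4−P‖ = 8.3217;  C_4 = 8.3216 → taut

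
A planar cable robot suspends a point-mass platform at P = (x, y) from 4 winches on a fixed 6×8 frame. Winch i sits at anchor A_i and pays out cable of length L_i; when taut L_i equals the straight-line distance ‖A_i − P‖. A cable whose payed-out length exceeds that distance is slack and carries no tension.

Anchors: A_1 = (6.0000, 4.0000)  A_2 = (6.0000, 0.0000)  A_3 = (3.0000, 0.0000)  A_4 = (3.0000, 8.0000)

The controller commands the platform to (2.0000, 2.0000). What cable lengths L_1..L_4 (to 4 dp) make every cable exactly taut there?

(4.4721, 4.4721, 2.2361, 6.0828)

cable 1: Δx=4.0000, Δy=2.0000; L_1 = √(Δx²+Δy²) = 4.4721
cable 2: Δx=4.0000, Δy=-2.0000; L_2 = √(Δx²+Δy²) = 4.4721
cable 3: Δx=1.0000, Δy=-2.0000; L_3 = √(Δx²+Δy²) = 2.2361
cable 4: Δx=1.0000, Δy=6.0000; L_4 = √(Δx²+Δy²) = 6.0828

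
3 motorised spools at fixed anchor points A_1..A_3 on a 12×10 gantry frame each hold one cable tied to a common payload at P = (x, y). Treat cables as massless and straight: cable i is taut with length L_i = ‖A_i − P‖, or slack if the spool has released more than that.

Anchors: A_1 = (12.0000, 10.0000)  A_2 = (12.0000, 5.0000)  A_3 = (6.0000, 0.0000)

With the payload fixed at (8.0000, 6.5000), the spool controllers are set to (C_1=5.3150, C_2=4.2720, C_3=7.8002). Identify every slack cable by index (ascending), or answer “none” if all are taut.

cable 1: L_1 = ‖A_1−P‖ = 5.3151;  C_1 = 5.3150 → taut
cable 2: L_2 = ‖A_2−P‖ = 4.2720;  C_2 = 4.2720 → taut
cable 3: L_3 = ‖A_3−P‖ = 6.8007;  C_3 = 7.8002 → slack

3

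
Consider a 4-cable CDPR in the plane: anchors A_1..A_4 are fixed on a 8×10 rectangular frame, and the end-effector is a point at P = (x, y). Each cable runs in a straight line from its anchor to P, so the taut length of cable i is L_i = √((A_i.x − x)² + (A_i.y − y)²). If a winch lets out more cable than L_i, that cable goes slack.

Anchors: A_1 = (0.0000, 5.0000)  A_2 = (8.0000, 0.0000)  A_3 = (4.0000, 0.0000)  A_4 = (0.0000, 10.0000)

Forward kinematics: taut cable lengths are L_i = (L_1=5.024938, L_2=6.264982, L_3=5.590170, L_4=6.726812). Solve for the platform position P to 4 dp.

expand ‖A_i−P‖²=L_i² and subtract eq 1 (k_i ≔ ‖A_i‖²−L_i²)
k_1 = 0.0000+25.0000−25.2500 = -0.2500
eq1−eq2 → [-16.0000  10.0000]·P = -25.0000
eq1−eq3 → [-8.0000  10.0000]·P = 15.0000
eq1−eq4 → [0.0000  -10.0000]·P = -55.0000
2×2 solve → P = (5.0000, 5.5000)
check cable 4: ‖A_4−P‖² = 45.2500 ≈ L_4² = 45.2500 ✓

(5.0000, 5.5000)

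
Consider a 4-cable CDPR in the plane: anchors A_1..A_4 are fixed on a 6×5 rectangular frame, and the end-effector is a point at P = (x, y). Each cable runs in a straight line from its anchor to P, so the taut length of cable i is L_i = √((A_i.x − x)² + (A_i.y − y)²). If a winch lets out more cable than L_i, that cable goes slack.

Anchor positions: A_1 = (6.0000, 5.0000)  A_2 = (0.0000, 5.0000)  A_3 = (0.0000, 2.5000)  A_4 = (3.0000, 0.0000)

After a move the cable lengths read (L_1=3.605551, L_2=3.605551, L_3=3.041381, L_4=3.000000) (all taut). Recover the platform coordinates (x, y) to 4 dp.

each cable: (A_i−P)·(A_i−P) = L_i²; let q_i = ‖A_i‖²−L_i²
q_1 = 36.0000+25.0000−13.0000 = 48.0000
row 1: 12.0000x + 0.0000y = 36.0000  (q_2=12.0000)
row 2: 12.0000x + 5.0000y = 51.0000  (q_3=-3.0000)
row 3: 6.0000x + 10.0000y = 48.0000  (q_4=0.0000)
Cramer on rows 1–2 → x = 3.0000, y = 3.0000
check cable 4: ‖A_4−P‖² = 9.0000 ≈ L_4² = 9.0000 ✓

(3.0000, 3.0000)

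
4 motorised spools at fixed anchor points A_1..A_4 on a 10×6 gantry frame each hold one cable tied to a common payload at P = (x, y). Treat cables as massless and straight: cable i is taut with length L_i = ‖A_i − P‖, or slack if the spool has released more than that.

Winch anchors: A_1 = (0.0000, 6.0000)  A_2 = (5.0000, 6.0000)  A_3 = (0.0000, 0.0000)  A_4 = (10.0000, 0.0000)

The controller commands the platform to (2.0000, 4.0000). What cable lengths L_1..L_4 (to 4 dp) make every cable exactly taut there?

L_1: Δ = A_1−P = (-2.0000, 2.0000) → ‖Δ‖ = √8.0000 = 2.8284
L_2: Δ = A_2−P = (3.0000, 2.0000) → ‖Δ‖ = √13.0000 = 3.6056
L_3: Δ = A_3−P = (-2.0000, -4.0000) → ‖Δ‖ = √20.0000 = 4.4721
L_4: Δ = A_4−P = (8.0000, -4.0000) → ‖Δ‖ = √80.0000 = 8.9443

(2.8284, 3.6056, 4.4721, 8.9443)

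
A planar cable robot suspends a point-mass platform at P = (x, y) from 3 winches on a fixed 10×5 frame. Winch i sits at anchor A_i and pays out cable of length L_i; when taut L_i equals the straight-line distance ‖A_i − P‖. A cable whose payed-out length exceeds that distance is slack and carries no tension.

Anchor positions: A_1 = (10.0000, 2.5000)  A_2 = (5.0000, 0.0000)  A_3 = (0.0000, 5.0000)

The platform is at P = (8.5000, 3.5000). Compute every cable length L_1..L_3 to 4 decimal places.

(1.8028, 4.9497, 8.6313)

L_1: Δ = A_1−P = (1.5000, -1.0000) → ‖Δ‖ = √3.2500 = 1.8028
L_2: Δ = A_2−P = (-3.5000, -3.5000) → ‖Δ‖ = √24.5000 = 4.9497
L_3: Δ = A_3−P = (-8.5000, 1.5000) → ‖Δ‖ = √74.5000 = 8.6313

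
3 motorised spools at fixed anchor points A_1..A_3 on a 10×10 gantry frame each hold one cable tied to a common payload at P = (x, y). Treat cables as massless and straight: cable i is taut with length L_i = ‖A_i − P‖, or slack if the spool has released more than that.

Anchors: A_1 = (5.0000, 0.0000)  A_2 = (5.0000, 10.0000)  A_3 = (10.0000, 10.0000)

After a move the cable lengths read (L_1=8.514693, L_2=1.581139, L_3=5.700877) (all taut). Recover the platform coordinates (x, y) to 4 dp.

(4.5000, 8.5000)

circle eqns → linear via eq_j − eq_1; set q_j = A_j·A_j − L_j²
q_1 = 25.0000+0.0000−72.5000 = -47.5000
0.0000·x − 20.0000·y = q_1−q_2 = -170.0000
-10.0000·x − 20.0000·y = q_1−q_3 = -215.0000
solve first two rows → x=4.5000, y=8.5000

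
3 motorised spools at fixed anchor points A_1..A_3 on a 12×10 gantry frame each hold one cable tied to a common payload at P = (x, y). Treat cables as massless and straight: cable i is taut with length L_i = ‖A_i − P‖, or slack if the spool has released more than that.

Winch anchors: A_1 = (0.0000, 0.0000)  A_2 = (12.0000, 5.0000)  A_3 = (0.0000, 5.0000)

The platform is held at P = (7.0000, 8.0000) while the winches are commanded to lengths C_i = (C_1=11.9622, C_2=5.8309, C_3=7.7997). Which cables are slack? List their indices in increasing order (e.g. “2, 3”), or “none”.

1, 3

cable 1: L_1 = ‖A_1−P‖ = 10.6301;  C_1 = 11.9622 → slack
cable 2: L_2 = ‖A_2−P‖ = 5.8310;  C_2 = 5.8309 → taut
cable 3: L_3 = ‖A_3−P‖ = 7.6158;  C_3 = 7.7997 → slack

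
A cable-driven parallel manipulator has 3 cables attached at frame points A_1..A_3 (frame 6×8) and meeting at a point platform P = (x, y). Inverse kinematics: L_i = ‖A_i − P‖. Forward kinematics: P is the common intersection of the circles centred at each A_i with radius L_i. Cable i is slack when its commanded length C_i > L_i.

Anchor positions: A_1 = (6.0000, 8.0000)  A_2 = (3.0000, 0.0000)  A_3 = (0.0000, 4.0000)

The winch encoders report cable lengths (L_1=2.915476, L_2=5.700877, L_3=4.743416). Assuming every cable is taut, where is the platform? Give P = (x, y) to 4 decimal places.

circle eqns → linear via eq_j − eq_1; set k_j = A_j·A_j − L_j²
k_1 = 36.0000+64.0000−8.5000 = 91.5000
6.0000·x + 16.0000·y = k_1−k_2 = 115.0000
12.0000·x + 8.0000·y = k_1−k_3 = 98.0000
solve first two rows → x=4.5000, y=5.5000

(4.5000, 5.5000)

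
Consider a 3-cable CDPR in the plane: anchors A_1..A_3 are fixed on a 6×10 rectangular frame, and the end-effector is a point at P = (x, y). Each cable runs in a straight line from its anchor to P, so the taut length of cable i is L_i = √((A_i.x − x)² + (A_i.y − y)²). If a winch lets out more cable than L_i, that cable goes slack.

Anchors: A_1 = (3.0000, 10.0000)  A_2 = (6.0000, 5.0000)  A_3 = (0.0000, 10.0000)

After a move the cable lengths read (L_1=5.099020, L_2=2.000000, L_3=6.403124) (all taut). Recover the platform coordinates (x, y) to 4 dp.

circle eqns → linear via eq_j − eq_1; set k_j = A_j·A_j − L_j²
k_1 = 9.0000+100.0000−26.0000 = 83.0000
-6.0000·x + 10.0000·y = k_1−k_2 = 26.0000
6.0000·x + 0.0000·y = k_1−k_3 = 24.0000
solve first two rows → x=4.0000, y=5.0000

(4.0000, 5.0000)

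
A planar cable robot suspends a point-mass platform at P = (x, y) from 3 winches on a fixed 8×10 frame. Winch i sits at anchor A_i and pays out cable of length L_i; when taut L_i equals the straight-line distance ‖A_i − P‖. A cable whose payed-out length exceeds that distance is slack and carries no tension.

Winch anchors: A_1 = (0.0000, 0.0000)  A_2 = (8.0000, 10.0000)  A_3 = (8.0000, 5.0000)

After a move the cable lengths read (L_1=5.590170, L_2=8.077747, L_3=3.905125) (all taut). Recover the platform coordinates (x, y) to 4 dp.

expand ‖A_i−P‖²=L_i² and subtract eq 1 (k_i ≔ ‖A_i‖²−L_i²)
k_1 = 0.0000+0.0000−31.2500 = -31.2500
eq1−eq2 → [-16.0000  -20.0000]·P = -130.0000
eq1−eq3 → [-16.0000  -10.0000]·P = -105.0000
2×2 solve → P = (5.0000, 2.5000)

(5.0000, 2.5000)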